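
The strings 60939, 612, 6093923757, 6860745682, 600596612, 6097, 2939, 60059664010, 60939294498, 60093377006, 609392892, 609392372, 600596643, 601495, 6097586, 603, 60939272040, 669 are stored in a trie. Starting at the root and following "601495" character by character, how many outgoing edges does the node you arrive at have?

0

The children of the "601495" node are the distinct next characters among strings starting with "601495".
No stored string extends past "601495".
That node has 0 child edges.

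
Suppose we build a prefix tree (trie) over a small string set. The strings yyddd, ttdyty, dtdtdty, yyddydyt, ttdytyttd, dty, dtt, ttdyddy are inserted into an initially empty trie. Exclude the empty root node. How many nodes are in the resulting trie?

Trace insertions, counting only characters that open a new branch:
  "yyddd" → 5 new (y, y, d, d, d)
  "ttdyty" → 6 new (t, t, d, y, t, y)
  "dtdtdty" → 7 new (d, t, d, t, d, t, y)
  "yyddydyt" → prefix "yydd" already present; 4 new (y, d, y, t)
  "ttdytyttd" → prefix "ttdyty" already present; 3 new (t, t, d)
  "dty" → prefix "dt" already present; 1 new (y)
  "dtt" → prefix "dt" already present; 1 new (t)
  "ttdyddy" → prefix "ttdy" already present; 3 new (d, d, y)
Total nodes = 5 + 6 + 7 + 4 + 3 + 1 + 1 + 3 = 30

30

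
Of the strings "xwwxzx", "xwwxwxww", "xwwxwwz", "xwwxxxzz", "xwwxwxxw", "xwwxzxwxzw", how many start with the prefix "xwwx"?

6

Filter for entries beginning with "xwwx":
Words under "xwwx": xwwxwwz, xwwxwxww, xwwxwxxw, xwwxxxzz, xwwxzx, xwwxzxwxzw
Count: 6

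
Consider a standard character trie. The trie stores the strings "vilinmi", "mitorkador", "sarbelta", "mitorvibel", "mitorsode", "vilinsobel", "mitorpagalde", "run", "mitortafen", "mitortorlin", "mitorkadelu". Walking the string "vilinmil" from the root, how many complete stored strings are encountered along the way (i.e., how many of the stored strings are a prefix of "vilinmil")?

1

Traverse "vilinmil" character by character; count nodes along the way that are marked as word ends.
Prefixes of the query that are stored words: "vilinmi"
Count: 1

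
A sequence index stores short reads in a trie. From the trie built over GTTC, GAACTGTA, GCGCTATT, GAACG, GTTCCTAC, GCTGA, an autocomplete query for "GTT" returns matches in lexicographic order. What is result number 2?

Filter for "GTT…" and sort: "GTTC", "GTTCCTAC"
Position 2: GTTCCTAC

GTTCCTAC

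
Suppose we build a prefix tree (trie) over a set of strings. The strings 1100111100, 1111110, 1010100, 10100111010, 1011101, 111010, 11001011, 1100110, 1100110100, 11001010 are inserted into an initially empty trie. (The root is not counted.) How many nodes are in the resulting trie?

43

Trace insertions, counting only characters that open a new branch:
  "1100111100" → 10 new (1, 1, 0, 0, 1, 1, 1, 1, 0, 0)
  "1111110" → prefix "11" already present; 5 new (1, 1, 1, 1, 0)
  "1010100" → prefix "1" already present; 6 new (0, 1, 0, 1, 0, 0)
  "10100111010" → prefix "1010" already present; 7 new (0, 1, 1, 1, 0, 1, 0)
  "1011101" → prefix "101" already present; 4 new (1, 1, 0, 1)
  "111010" → prefix "111" already present; 3 new (0, 1, 0)
  "11001011" → prefix "11001" already present; 3 new (0, 1, 1)
  "1100110" → prefix "110011" already present; 1 new (0)
  "1100110100" → prefix "1100110" already present; 3 new (1, 0, 0)
  "11001010" → prefix "1100101" already present; 1 new (0)
Total nodes = 10 + 5 + 6 + 7 + 4 + 3 + 3 + 1 + 3 + 1 = 43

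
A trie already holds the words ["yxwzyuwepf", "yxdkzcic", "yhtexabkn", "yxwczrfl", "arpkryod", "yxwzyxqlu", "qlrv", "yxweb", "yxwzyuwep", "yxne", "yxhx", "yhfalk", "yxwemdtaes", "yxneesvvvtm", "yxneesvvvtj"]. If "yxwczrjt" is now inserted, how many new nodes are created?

2

The longest prefix of "yxwczrjt" already in the trie is "yxwczr" (length 6).
So 8 − 6 = 2 new nodes.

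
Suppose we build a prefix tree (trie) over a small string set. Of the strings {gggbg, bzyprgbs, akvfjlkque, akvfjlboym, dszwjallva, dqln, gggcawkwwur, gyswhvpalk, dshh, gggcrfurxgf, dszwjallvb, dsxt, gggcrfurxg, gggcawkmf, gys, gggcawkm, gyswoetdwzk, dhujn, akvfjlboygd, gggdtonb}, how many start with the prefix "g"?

Filter for entries beginning with "g":
Words under "g": gggbg, gggcawkm, gggcawkmf, gggcawkwwur, gggcrfurxg, gggcrfurxgf, gggdtonb, gys, gyswhvpalk, gyswoetdwzk
Count: 10

10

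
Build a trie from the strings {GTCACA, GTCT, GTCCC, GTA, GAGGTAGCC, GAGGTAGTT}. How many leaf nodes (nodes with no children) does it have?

A leaf is a node with no children — equivalently, the end of a word that is not a proper prefix of any other stored word.
Those words: "GAGGTAGCC", "GAGGTAGTT", "GTA", "GTCACA", "GTCCC", "GTCT"
Leaf count: 6

6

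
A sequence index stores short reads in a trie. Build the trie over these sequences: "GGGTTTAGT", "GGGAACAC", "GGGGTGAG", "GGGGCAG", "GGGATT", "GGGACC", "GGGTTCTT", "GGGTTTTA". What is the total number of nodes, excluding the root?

31

Count nodes per top-level branch (shared prefixes stored once):
  'G'-branch (GGGAACAC, GGGACC, GGGATT, GGGGCAG, GGGGTGAG, GGGTTCTT, GGGTTTAGT, GGGTTTTA): 31 nodes
Sum: 31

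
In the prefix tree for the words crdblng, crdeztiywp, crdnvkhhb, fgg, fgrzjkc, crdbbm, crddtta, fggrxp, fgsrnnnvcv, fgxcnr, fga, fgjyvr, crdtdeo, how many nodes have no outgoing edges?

A leaf is a node with no children — equivalently, the end of a word that is not a proper prefix of any other stored word.
Those words: "crdbbm", "crdblng", "crddtta", "crdeztiywp", "crdnvkhhb", "crdtdeo", "fga", "fggrxp", "fgjyvr", "fgrzjkc", "fgsrnnnvcv", "fgxcnr"
Leaf count: 12

12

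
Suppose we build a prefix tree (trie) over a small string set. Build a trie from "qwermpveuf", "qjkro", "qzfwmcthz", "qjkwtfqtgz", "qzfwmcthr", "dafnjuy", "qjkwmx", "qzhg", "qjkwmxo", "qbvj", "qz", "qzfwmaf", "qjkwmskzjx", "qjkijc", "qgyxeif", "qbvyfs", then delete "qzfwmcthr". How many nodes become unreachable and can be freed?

1

Walk "qzfwmcthr" from the leaf back toward the root, removing each node that no remaining word uses.
The suffix "r" (1 node) is used only by "qzfwmcthr"; the node for "qzfwmcth" still has the child "z", so pruning stops there.
Nodes removed: 1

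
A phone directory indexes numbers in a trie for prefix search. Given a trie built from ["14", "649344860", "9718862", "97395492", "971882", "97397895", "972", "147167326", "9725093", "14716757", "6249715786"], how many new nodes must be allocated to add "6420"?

2

Walking "6420" from the root, the first 2 characters ("64") follow existing edges; "2" is the first miss.
New nodes needed: |"6420"| − 2 = 4 − 2 = 2.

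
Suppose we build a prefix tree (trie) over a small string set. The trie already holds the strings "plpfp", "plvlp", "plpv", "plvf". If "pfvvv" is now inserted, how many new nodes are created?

Walking "pfvvv" from the root, the first 1 characters ("p") follow existing edges; "f" is the first miss.
Each of the 4 remaining characters creates one node.

4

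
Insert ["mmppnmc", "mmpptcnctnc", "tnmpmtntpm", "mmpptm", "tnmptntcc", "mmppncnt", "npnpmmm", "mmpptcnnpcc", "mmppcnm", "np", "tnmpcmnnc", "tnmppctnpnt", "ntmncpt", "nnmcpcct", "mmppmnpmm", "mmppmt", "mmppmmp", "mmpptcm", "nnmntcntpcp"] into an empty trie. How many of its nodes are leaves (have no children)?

A leaf is a node with no children — equivalently, the end of a word that is not a proper prefix of any other stored word.
Those words: "mmppcnm", "mmppmmp", "mmppmnpmm", "mmppmt", "mmppncnt", "mmppnmc", "mmpptcm", "mmpptcnctnc", "mmpptcnnpcc", "mmpptm", "nnmcpcct", "nnmntcntpcp", "npnpmmm", "ntmncpt", "tnmpcmnnc", "tnmpmtntpm", "tnmppctnpnt", "tnmptntcc"
Leaf count: 18

18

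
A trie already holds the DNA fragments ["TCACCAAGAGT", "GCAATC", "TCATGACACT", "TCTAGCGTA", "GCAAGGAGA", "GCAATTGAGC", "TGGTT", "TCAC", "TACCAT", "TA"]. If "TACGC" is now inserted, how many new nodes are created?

2

"TAC" is already a path in the trie; the remaining "GC" must be added.
New nodes needed: |"TACGC"| − 3 = 5 − 3 = 2.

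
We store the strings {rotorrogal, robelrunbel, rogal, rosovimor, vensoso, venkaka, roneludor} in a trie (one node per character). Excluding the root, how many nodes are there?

Trace insertions, counting only characters that open a new branch:
  "rotorrogal" → 10 new (r, o, t, o, r, r, o, g, a, l)
  "robelrunbel" → prefix "ro" already present; 9 new (b, e, l, r, u, n, b, e, l)
  "rogal" → prefix "ro" already present; 3 new (g, a, l)
  "rosovimor" → prefix "ro" already present; 7 new (s, o, v, i, m, o, r)
  "vensoso" → 7 new (v, e, n, s, o, s, o)
  "venkaka" → prefix "ven" already present; 4 new (k, a, k, a)
  "roneludor" → prefix "ro" already present; 7 new (n, e, l, u, d, o, r)
Total nodes = 10 + 9 + 3 + 7 + 7 + 4 + 7 = 47

47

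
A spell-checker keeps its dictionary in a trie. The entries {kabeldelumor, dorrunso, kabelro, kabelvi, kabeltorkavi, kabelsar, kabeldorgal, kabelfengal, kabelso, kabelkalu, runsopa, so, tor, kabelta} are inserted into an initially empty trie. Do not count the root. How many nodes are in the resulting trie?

Trace insertions, counting only characters that open a new branch:
  "kabeldelumor" → 12 new (k, a, b, e, l, d, e, l, u, m, o, r)
  "dorrunso" → 8 new (d, o, r, r, u, n, s, o)
  "kabelro" → prefix "kabel" already present; 2 new (r, o)
  "kabelvi" → prefix "kabel" already present; 2 new (v, i)
  "kabeltorkavi" → prefix "kabel" already present; 7 new (t, o, r, k, a, v, i)
  "kabelsar" → prefix "kabel" already present; 3 new (s, a, r)
  "kabeldorgal" → prefix "kabeld" already present; 5 new (o, r, g, a, l)
  "kabelfengal" → prefix "kabel" already present; 6 new (f, e, n, g, a, l)
  "kabelso" → prefix "kabels" already present; 1 new (o)
  "kabelkalu" → prefix "kabel" already present; 4 new (k, a, l, u)
  "runsopa" → 7 new (r, u, n, s, o, p, a)
  "so" → 2 new (s, o)
  "tor" → 3 new (t, o, r)
  "kabelta" → prefix "kabelt" already present; 1 new (a)
Total nodes = 12 + 8 + 2 + 2 + 7 + 3 + 5 + 6 + 1 + 4 + 7 + 2 + 3 + 1 = 63

63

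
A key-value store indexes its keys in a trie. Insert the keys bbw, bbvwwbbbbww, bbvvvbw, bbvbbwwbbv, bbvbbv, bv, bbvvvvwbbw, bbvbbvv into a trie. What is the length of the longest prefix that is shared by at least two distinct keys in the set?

6

Look for the deepest trie node that still has at least two words in its subtree.
"bbvbbv" and "bbvbbvv" agree on "bbvbbv" (6 characters) before diverging; nothing deeper is shared.
Longest shared-prefix length: 6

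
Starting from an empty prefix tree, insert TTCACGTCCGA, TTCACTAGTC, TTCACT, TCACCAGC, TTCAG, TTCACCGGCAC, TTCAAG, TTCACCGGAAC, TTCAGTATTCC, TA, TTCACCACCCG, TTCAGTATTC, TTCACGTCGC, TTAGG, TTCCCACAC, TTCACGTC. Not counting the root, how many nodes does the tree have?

58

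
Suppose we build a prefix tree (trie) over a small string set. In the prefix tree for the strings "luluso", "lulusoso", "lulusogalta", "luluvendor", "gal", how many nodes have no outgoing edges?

Leaves are exactly the stored words that no other stored word extends.
Those words: "gal", "lulusogalta", "lulusoso", "luluvendor"
Leaf count: 4

4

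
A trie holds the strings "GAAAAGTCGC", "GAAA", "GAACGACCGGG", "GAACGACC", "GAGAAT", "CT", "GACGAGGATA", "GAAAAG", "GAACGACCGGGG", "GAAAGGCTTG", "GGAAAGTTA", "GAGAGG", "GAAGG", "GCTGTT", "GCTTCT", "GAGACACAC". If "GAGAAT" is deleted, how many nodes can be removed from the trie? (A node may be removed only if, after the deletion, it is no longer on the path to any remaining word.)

2

After clearing the end-marker at "GAGAAT", prune upward until reaching a node still needed by another word.
The suffix "AT" (2 nodes) is used only by "GAGAAT"; the node for "GAGA" still has the child "G", so pruning stops there.
Nodes removed: 2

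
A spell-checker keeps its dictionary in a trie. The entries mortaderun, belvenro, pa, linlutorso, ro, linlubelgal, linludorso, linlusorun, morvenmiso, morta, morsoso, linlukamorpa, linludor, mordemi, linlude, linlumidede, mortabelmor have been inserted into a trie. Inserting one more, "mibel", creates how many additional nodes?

4

Walking "mibel" from the root, the first 1 characters ("m") follow existing edges; "i" is the first miss.
Each of the 4 remaining characters creates one node.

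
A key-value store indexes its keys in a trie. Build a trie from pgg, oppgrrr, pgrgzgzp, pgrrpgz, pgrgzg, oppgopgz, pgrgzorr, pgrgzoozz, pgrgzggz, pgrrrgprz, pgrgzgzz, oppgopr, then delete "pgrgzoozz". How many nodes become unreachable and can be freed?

A node on "pgrgzoozz"'s path can go only if nothing else ends at it or branches off below it.
The suffix "ozz" (3 nodes) is used only by "pgrgzoozz"; the node for "pgrgzo" still has the child "r", so pruning stops there.
Nodes removed: 3

3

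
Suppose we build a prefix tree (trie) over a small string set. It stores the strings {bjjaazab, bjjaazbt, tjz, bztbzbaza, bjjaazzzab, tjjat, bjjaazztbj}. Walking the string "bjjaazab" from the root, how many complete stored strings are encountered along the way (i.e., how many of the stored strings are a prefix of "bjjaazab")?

1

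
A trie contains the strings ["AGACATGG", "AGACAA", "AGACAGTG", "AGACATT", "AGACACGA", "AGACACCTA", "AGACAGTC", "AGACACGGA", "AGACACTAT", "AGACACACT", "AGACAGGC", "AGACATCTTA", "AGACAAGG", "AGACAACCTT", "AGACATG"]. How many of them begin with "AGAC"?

15

Walk to "AGAC"; the words in its subtree are exactly those with that prefix.
Words under "AGAC": AGACAA, AGACAACCTT, AGACAAGG, AGACACACT, AGACACCTA, AGACACGA, AGACACGGA, AGACACTAT, AGACAGGC, AGACAGTC, AGACAGTG, AGACATCTTA, AGACATG, AGACATGG, AGACATT
Count: 15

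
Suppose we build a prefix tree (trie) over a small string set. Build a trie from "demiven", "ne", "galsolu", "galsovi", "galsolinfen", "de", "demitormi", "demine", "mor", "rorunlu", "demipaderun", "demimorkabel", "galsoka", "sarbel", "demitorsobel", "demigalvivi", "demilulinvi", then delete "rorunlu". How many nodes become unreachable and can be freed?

After clearing the end-marker at "rorunlu", prune upward until reaching a node still needed by another word.
No other word shares any prefix with "rorunlu", so all 7 of its nodes go.
Nodes removed: 7

7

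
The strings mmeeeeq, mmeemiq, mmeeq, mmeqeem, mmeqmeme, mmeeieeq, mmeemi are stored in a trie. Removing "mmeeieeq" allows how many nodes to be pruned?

4

Walk "mmeeieeq" from the leaf back toward the root, removing each node that no remaining word uses.
The suffix "ieeq" (4 nodes) is used only by "mmeeieeq"; the node for "mmee" still has the child "e", so pruning stops there.
Nodes removed: 4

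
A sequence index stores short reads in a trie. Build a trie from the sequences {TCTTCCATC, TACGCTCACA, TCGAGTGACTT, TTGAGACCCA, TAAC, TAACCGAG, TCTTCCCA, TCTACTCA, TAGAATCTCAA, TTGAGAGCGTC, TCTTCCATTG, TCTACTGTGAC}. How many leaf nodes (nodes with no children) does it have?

11

Leaves are exactly the stored words that no other stored word extends.
Those words: "TAACCGAG", "TACGCTCACA", "TAGAATCTCAA", "TCGAGTGACTT", "TCTACTCA", "TCTACTGTGAC", "TCTTCCATC", "TCTTCCATTG", "TCTTCCCA", "TTGAGACCCA", "TTGAGAGCGTC"
Leaf count: 11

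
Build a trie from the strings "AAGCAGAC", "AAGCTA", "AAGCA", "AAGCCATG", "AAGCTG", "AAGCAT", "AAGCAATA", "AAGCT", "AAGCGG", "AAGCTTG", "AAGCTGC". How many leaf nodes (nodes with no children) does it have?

8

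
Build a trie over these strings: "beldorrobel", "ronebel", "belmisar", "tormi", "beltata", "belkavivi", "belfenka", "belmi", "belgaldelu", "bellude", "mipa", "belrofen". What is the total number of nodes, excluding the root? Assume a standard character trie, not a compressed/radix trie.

Count nodes per top-level branch (shared prefixes stored once):
  'b'-branch (beldorrobel, belfenka, belgaldelu, belkavivi, bellude, belmi, belmisar, belrofen, beltata): 47 nodes
  'm'-branch (mipa): 4 nodes
  'r'-branch (ronebel): 7 nodes
  't'-branch (tormi): 5 nodes
Sum: 63

63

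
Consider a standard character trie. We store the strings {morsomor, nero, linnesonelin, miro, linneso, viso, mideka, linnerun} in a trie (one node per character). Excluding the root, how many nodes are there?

Trie structure (* marks end of a word):
(root)
├─ l
│  └─ i
│     └─ n
│        └─ n
│           └─ e
│              ├─ r
│              │  └─ u
│              │     └─ n *
│              └─ s
│                 └─ o *
│                    └─ n
│                       └─ e
│                          └─ l
│                             └─ i
│                                └─ n *
├─ m
│  ├─ i
│  │  ├─ d
│  │  │  └─ e
│  │  │     └─ k
│  │  │        └─ a *
│  │  └─ r
│  │     └─ o *
│  └─ o
│     └─ r
│        └─ s
│           └─ o
│              └─ m
│                 └─ o
│                    └─ r *
├─ n
│  └─ e
│     └─ r
│        └─ o *
└─ v
   └─ i
      └─ s
         └─ o *
Counting every labelled node above: 38.

38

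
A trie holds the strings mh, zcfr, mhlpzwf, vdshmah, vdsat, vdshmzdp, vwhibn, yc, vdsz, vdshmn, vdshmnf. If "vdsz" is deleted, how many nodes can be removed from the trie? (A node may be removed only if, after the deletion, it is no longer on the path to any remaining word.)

1

Walk "vdsz" from the leaf back toward the root, removing each node that no remaining word uses.
The suffix "z" (1 node) is used only by "vdsz"; the node for "vds" still has the child "h", so pruning stops there.
Nodes removed: 1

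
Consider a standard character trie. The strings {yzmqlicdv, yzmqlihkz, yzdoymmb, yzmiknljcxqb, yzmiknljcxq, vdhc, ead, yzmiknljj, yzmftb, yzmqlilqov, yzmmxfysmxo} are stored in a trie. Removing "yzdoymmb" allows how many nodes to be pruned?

A node on "yzdoymmb"'s path can go only if nothing else ends at it or branches off below it.
The suffix "doymmb" (6 nodes) is used only by "yzdoymmb"; the node for "yz" still has the child "m", so pruning stops there.
Nodes removed: 6

6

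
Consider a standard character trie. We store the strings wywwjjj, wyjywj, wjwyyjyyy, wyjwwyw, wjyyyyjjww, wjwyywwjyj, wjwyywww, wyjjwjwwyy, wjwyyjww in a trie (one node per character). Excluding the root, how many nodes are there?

46

For each word, the new-node count is its length minus the longest prefix already in the trie:
  "wywwjjj" → 7 new (w, y, w, w, j, j, j)
  "wyjywj" → prefix "wy" already present; 4 new (j, y, w, j)
  "wjwyyjyyy" → prefix "w" already present; 8 new (j, w, y, y, j, y, y, y)
  "wyjwwyw" → prefix "wyj" already present; 4 new (w, w, y, w)
  "wjyyyyjjww" → prefix "wj" already present; 8 new (y, y, y, y, j, j, w, w)
  "wjwyywwjyj" → prefix "wjwyy" already present; 5 new (w, w, j, y, j)
  "wjwyywww" → prefix "wjwyyww" already present; 1 new (w)
  "wyjjwjwwyy" → prefix "wyj" already present; 7 new (j, w, j, w, w, y, y)
  "wjwyyjww" → prefix "wjwyyj" already present; 2 new (w, w)
Total nodes = 7 + 4 + 8 + 4 + 8 + 5 + 1 + 7 + 2 = 46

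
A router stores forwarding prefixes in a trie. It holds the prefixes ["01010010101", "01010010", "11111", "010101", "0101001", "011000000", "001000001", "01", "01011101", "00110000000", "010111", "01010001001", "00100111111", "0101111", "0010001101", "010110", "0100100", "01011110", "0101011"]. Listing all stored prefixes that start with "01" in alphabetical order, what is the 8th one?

Words with prefix "01", in lexicographic order: "01", "0100100", "01010001001", "0101001", "01010010", "01010010101", "010101", "0101011", "010110", "010111", "01011101", "0101111", "01011110", "011000000"
Position 8: 0101011

0101011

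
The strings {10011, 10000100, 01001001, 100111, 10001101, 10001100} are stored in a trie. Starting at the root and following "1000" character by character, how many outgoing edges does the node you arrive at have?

2

The children of the "1000" node are the distinct next characters among strings starting with "1000".
Distinct next characters after "1000": 0, 1.
That node has 2 child edges.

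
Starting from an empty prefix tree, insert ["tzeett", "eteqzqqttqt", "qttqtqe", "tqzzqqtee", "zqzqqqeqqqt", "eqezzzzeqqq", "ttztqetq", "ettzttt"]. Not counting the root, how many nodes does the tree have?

65

Count nodes per top-level branch (shared prefixes stored once):
  'e'-branch (eqezzzzeqqq, eteqzqqttqt, ettzttt): 26 nodes
  'q'-branch (qttqtqe): 7 nodes
  't'-branch (tqzzqqtee, ttztqetq, tzeett): 21 nodes
  'z'-branch (zqzqqqeqqqt): 11 nodes
Sum: 65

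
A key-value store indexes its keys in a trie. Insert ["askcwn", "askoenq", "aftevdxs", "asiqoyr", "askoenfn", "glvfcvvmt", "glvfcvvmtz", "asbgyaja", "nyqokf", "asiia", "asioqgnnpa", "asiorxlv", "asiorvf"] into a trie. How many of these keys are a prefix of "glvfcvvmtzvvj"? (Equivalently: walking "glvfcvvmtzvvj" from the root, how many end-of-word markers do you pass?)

2

Check each prefix of "glvfcvvmtzvvj" against the stored set — each match is an end-marker on the path.
Prefixes of the query that are stored words: "glvfcvvmt", "glvfcvvmtz"
Count: 2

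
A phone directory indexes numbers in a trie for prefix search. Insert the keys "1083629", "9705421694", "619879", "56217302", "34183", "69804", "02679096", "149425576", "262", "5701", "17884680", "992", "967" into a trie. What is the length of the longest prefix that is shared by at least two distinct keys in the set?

1

Look for the deepest trie node that still has at least two words in its subtree.
"1083629" and "149425576" agree on "1" (1 characters) before diverging; nothing deeper is shared.
Longest shared-prefix length: 1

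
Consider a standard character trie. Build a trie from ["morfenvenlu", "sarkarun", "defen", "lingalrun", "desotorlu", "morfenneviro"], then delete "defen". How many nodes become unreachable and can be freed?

3

Walk "defen" from the leaf back toward the root, removing each node that no remaining word uses.
The suffix "fen" (3 nodes) is used only by "defen"; the node for "de" still has the child "s", so pruning stops there.
Nodes removed: 3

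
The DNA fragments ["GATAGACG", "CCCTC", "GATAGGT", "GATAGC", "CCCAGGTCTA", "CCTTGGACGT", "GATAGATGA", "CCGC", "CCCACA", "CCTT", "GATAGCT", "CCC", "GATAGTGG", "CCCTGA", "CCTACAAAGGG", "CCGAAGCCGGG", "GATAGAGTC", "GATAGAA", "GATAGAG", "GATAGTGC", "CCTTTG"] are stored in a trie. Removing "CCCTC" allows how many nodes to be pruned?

1

A node on "CCCTC"'s path can go only if nothing else ends at it or branches off below it.
The suffix "C" (1 node) is used only by "CCCTC"; the node for "CCCT" still has the child "G", so pruning stops there.
Nodes removed: 1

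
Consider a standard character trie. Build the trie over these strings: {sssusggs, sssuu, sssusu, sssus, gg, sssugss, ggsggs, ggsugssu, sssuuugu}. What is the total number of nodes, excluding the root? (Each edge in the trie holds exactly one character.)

Trie structure (* marks end of a word):
(root)
├─ g
│  └─ g *
│     └─ s
│        ├─ g
│        │  └─ g
│        │     └─ s *
│        └─ u
│           └─ g
│              └─ s
│                 └─ s
│                    └─ u *
└─ s
   └─ s
      └─ s
         └─ u
            ├─ g
            │  └─ s
            │     └─ s *
            ├─ s *
            │  ├─ g
            │  │  └─ g
            │  │     └─ s *
            │  └─ u *
            └─ u *
               └─ u
                  └─ g
                     └─ u *
Counting every labelled node above: 27.

27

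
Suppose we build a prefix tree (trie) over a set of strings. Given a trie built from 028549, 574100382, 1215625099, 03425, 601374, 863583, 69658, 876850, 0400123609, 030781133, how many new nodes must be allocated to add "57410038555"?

3

"57410038" is already a path in the trie; the remaining "555" must be added.
Each of the 3 remaining characters creates one node.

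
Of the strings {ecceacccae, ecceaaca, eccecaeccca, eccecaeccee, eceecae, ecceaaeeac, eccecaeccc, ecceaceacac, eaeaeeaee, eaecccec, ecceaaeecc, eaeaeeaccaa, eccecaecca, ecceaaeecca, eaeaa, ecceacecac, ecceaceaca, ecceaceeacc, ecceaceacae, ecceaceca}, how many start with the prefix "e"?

20

Filter for entries beginning with "e":
Words under "e": eaeaa, eaeaeeaccaa, eaeaeeaee, eaecccec, ecceaaca, ecceaaeeac, ecceaaeecc, ecceaaeecca, ecceacccae, ecceaceaca, ecceaceacac, ecceaceacae, ecceaceca, ecceacecac, ecceaceeacc, eccecaecca, eccecaeccc, eccecaeccca, eccecaeccee, eceecae
Count: 20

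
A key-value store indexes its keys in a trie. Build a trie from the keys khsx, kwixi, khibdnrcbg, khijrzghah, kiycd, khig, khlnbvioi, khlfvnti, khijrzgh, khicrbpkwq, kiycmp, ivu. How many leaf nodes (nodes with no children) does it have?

11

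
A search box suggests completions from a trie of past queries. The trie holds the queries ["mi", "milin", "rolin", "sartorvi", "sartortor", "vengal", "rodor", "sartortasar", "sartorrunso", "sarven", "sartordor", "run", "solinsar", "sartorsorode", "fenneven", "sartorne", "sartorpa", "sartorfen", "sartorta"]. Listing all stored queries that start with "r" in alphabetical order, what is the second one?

Words with prefix "r", in lexicographic order: "rodor", "rolin", "run"
The 2nd is rolin.

rolin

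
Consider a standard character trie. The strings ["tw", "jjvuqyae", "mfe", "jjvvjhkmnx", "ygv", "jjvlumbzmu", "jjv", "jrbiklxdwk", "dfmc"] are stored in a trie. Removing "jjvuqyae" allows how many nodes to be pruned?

Walk "jjvuqyae" from the leaf back toward the root, removing each node that no remaining word uses.
The suffix "uqyae" (5 nodes) is used only by "jjvuqyae"; the node for "jjv" still has the child "v", so pruning stops there.
Nodes removed: 5

5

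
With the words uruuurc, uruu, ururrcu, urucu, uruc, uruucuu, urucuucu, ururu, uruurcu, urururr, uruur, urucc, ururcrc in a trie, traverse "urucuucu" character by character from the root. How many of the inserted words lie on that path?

3

Traverse "urucuucu" character by character; count nodes along the way that are marked as word ends.
Prefixes of the query that are stored words: "uruc", "urucu", "urucuucu"
Count: 3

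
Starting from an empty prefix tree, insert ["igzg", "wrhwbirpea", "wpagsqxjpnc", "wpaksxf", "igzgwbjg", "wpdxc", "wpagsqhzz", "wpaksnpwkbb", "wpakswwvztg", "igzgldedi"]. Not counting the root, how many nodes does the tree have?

55

For each word, the new-node count is its length minus the longest prefix already in the trie:
  "igzg" → 4 new (i, g, z, g)
  "wrhwbirpea" → 10 new (w, r, h, w, b, i, r, p, e, a)
  "wpagsqxjpnc" → prefix "w" already present; 10 new (p, a, g, s, q, x, j, p, n, c)
  "wpaksxf" → prefix "wpa" already present; 4 new (k, s, x, f)
  "igzgwbjg" → prefix "igzg" already present; 4 new (w, b, j, g)
  "wpdxc" → prefix "wp" already present; 3 new (d, x, c)
  "wpagsqhzz" → prefix "wpagsq" already present; 3 new (h, z, z)
  "wpaksnpwkbb" → prefix "wpaks" already present; 6 new (n, p, w, k, b, b)
  "wpakswwvztg" → prefix "wpaks" already present; 6 new (w, w, v, z, t, g)
  "igzgldedi" → prefix "igzg" already present; 5 new (l, d, e, d, i)
Total nodes = 4 + 10 + 10 + 4 + 4 + 3 + 3 + 6 + 6 + 5 = 55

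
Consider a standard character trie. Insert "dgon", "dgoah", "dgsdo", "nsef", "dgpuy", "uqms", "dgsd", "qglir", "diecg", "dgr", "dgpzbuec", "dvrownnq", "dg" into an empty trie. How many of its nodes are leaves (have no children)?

A leaf is a node with no children — equivalently, the end of a word that is not a proper prefix of any other stored word.
Those words: "dgoah", "dgon", "dgpuy", "dgpzbuec", "dgr", "dgsdo", "diecg", "dvrownnq", "nsef", "qglir", "uqms"
Leaf count: 11

11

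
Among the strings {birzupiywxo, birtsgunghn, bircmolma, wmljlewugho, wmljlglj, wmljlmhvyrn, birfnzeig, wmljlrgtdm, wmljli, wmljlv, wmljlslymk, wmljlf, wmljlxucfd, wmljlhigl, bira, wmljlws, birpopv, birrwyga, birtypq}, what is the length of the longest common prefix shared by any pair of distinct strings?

5

The deepest shared node is where two words last agree before diverging.
"wmljlewugho" and "wmljlf" agree on "wmljl" (5 characters) before diverging; nothing deeper is shared.
Longest shared-prefix length: 5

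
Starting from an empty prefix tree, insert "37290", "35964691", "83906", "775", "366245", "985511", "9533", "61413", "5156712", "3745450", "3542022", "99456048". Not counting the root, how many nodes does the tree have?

Trace insertions, counting only characters that open a new branch:
  "37290" → 5 new (3, 7, 2, 9, 0)
  "35964691" → prefix "3" already present; 7 new (5, 9, 6, 4, 6, 9, 1)
  "83906" → 5 new (8, 3, 9, 0, 6)
  "775" → 3 new (7, 7, 5)
  "366245" → prefix "3" already present; 5 new (6, 6, 2, 4, 5)
  "985511" → 6 new (9, 8, 5, 5, 1, 1)
  "9533" → prefix "9" already present; 3 new (5, 3, 3)
  "61413" → 5 new (6, 1, 4, 1, 3)
  "5156712" → 7 new (5, 1, 5, 6, 7, 1, 2)
  "3745450" → prefix "37" already present; 5 new (4, 5, 4, 5, 0)
  "3542022" → prefix "35" already present; 5 new (4, 2, 0, 2, 2)
  "99456048" → prefix "9" already present; 7 new (9, 4, 5, 6, 0, 4, 8)
Total nodes = 5 + 7 + 5 + 3 + 5 + 6 + 3 + 5 + 7 + 5 + 5 + 7 = 63

63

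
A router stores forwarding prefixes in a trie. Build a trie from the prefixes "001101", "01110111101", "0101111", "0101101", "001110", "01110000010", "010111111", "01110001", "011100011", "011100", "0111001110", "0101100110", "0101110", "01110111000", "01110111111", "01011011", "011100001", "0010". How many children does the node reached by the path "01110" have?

2

Walk "01110" from the root, arriving at one node.
Characters that immediately follow "01110" among the stored strings: {0, 1}.
That node has 2 child edges.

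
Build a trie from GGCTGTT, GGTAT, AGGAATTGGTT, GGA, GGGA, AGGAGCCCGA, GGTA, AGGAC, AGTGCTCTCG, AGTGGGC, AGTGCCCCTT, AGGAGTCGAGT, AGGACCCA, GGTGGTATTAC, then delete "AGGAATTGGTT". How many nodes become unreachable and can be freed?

Walk "AGGAATTGGTT" from the leaf back toward the root, removing each node that no remaining word uses.
The suffix "ATTGGTT" (7 nodes) is used only by "AGGAATTGGTT"; the node for "AGGA" still has the child "G", so pruning stops there.
Nodes removed: 7

7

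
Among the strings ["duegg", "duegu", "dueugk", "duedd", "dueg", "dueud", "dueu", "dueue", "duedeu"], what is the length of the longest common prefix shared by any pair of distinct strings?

4

Equivalently: take the maximum, over all pairs, of their longest common prefix length.
e.g. "duedd" and "duedeu" share the prefix "dued" of length 4; no pair shares a longer one.
Longest shared-prefix length: 4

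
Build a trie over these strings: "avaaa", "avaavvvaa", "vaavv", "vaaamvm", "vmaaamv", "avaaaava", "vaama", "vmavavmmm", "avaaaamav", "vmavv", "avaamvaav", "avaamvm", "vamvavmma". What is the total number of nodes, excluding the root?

Insert word by word; a character creates a node only if that edge doesn't already exist:
  "avaaa" → 5 new (a, v, a, a, a)
  "avaavvvaa" → prefix "avaa" already present; 5 new (v, v, v, a, a)
  "vaavv" → 5 new (v, a, a, v, v)
  "vaaamvm" → prefix "vaa" already present; 4 new (a, m, v, m)
  "vmaaamv" → prefix "v" already present; 6 new (m, a, a, a, m, v)
  "avaaaava" → prefix "avaaa" already present; 3 new (a, v, a)
  "vaama" → prefix "vaa" already present; 2 new (m, a)
  "vmavavmmm" → prefix "vma" already present; 6 new (v, a, v, m, m, m)
  "avaaaamav" → prefix "avaaaa" already present; 3 new (m, a, v)
  "vmavv" → prefix "vmav" already present; 1 new (v)
  "avaamvaav" → prefix "avaa" already present; 5 new (m, v, a, a, v)
  "avaamvm" → prefix "avaamv" already present; 1 new (m)
  "vamvavmma" → prefix "va" already present; 7 new (m, v, a, v, m, m, a)
Total nodes = 5 + 5 + 5 + 4 + 6 + 3 + 2 + 6 + 3 + 1 + 5 + 1 + 7 = 53

53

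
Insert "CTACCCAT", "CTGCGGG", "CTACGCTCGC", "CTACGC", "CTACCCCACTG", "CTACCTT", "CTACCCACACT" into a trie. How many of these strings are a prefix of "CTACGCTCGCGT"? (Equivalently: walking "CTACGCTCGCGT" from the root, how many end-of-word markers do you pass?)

2

Traverse "CTACGCTCGCGT" character by character; count nodes along the way that are marked as word ends.
Prefixes of the query that are stored words: "CTACGC", "CTACGCTCGC"
Count: 2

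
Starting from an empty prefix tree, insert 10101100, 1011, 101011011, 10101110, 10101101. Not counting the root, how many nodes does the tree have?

Insert word by word; a character creates a node only if that edge doesn't already exist:
  "10101100" → 8 new (1, 0, 1, 0, 1, 1, 0, 0)
  "1011" → prefix "101" already present; 1 new (1)
  "101011011" → prefix "1010110" already present; 2 new (1, 1)
  "10101110" → prefix "101011" already present; 2 new (1, 0)
  "10101101" → prefix "10101101" already present; 0 new (none)
Total nodes = 8 + 1 + 2 + 2 + 0 = 13

13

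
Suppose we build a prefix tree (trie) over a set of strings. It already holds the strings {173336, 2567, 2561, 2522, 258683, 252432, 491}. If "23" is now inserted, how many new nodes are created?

Walking "23" from the root, the first 1 characters ("2") follow existing edges; "3" is the first miss.
So 2 − 1 = 1 new nodes.

1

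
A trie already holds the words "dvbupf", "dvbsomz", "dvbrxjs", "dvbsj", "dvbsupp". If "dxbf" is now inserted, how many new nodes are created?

The longest prefix of "dxbf" already in the trie is "d" (length 1).
New nodes needed: |"dxbf"| − 1 = 4 − 1 = 3.

3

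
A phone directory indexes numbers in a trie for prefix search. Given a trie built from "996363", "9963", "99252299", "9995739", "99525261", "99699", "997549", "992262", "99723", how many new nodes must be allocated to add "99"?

"99" is already a full path in the trie; only an end-marker is added.
No new nodes are needed: 0.

0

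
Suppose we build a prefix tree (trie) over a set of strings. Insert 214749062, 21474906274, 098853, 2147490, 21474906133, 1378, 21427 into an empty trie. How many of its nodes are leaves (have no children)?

5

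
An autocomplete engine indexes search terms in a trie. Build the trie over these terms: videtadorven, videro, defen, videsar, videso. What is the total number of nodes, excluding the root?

Trace insertions, counting only characters that open a new branch:
  "videtadorven" → 12 new (v, i, d, e, t, a, d, o, r, v, e, n)
  "videro" → prefix "vide" already present; 2 new (r, o)
  "defen" → 5 new (d, e, f, e, n)
  "videsar" → prefix "vide" already present; 3 new (s, a, r)
  "videso" → prefix "vides" already present; 1 new (o)
Total nodes = 12 + 2 + 5 + 3 + 1 = 23

23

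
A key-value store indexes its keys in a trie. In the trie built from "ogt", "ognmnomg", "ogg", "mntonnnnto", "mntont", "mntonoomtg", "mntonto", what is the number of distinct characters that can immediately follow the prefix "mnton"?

Walk "mnton" from the root, arriving at one node.
Characters that immediately follow "mnton" among the stored strings: {n, o, t}.
That node has 3 child edges.

3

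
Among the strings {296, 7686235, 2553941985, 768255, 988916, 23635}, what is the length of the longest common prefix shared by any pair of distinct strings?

3

Look for the deepest trie node that still has at least two words in its subtree.
"768255" and "7686235" agree on "768" (3 characters) before diverging; nothing deeper is shared.
Longest shared-prefix length: 3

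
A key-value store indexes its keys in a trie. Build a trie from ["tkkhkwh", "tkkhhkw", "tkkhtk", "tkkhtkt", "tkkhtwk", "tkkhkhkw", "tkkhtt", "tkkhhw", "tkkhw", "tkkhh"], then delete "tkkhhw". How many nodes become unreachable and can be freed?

1

Walk "tkkhhw" from the leaf back toward the root, removing each node that no remaining word uses.
The suffix "w" (1 node) is used only by "tkkhhw"; the node for "tkkhh" still has the child "k", so pruning stops there.
Nodes removed: 1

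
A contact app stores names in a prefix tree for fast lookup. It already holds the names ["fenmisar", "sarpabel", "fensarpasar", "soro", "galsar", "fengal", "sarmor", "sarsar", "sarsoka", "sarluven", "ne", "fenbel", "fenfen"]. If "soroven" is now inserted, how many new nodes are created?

3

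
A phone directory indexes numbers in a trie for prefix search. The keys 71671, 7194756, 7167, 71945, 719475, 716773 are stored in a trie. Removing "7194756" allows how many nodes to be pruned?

After clearing the end-marker at "7194756", prune upward until reaching a node still needed by another word.
The suffix "6" (1 node) is used only by "7194756"; "719475" is itself a stored word, so pruning stops there.
Nodes removed: 1

1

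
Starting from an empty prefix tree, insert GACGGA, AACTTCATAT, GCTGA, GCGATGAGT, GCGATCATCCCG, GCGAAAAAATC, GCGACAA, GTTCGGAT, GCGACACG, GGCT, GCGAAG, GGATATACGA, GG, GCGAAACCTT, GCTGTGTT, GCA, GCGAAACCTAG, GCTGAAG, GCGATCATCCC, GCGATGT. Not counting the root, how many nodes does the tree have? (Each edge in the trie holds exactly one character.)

Trace insertions, counting only characters that open a new branch:
  "GACGGA" → 6 new (G, A, C, G, G, A)
  "AACTTCATAT" → 10 new (A, A, C, T, T, C, A, T, A, T)
  "GCTGA" → prefix "G" already present; 4 new (C, T, G, A)
  "GCGATGAGT" → prefix "GC" already present; 7 new (G, A, T, G, A, G, T)
  "GCGATCATCCCG" → prefix "GCGAT" already present; 7 new (C, A, T, C, C, C, G)
  "GCGAAAAAATC" → prefix "GCGA" already present; 7 new (A, A, A, A, A, T, C)
  "GCGACAA" → prefix "GCGA" already present; 3 new (C, A, A)
  "GTTCGGAT" → prefix "G" already present; 7 new (T, T, C, G, G, A, T)
  "GCGACACG" → prefix "GCGACA" already present; 2 new (C, G)
  "GGCT" → prefix "G" already present; 3 new (G, C, T)
  "GCGAAG" → prefix "GCGAA" already present; 1 new (G)
  "GGATATACGA" → prefix "GG" already present; 8 new (A, T, A, T, A, C, G, A)
  "GG" → prefix "GG" already present; 0 new (none)
  "GCGAAACCTT" → prefix "GCGAAA" already present; 4 new (C, C, T, T)
  "GCTGTGTT" → prefix "GCTG" already present; 4 new (T, G, T, T)
  "GCA" → prefix "GC" already present; 1 new (A)
  "GCGAAACCTAG" → prefix "GCGAAACCT" already present; 2 new (A, G)
  "GCTGAAG" → prefix "GCTGA" already present; 2 new (A, G)
  "GCGATCATCCC" → prefix "GCGATCATCCC" already present; 0 new (none)
  "GCGATGT" → prefix "GCGATG" already present; 1 new (T)
Total nodes = 6 + 10 + 4 + 7 + 7 + 7 + 3 + 7 + 2 + 3 + 1 + 8 + 0 + 4 + 4 + 1 + 2 + 2 + 0 + 1 = 79

79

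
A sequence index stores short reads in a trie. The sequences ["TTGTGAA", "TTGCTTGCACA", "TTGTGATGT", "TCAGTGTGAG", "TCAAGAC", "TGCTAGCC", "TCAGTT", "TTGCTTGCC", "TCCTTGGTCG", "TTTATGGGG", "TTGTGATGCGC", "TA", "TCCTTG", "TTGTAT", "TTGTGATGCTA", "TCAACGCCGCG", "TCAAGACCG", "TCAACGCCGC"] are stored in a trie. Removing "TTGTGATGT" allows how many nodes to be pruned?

1

Walk "TTGTGATGT" from the leaf back toward the root, removing each node that no remaining word uses.
The suffix "T" (1 node) is used only by "TTGTGATGT"; the node for "TTGTGATG" still has the child "C", so pruning stops there.
Nodes removed: 1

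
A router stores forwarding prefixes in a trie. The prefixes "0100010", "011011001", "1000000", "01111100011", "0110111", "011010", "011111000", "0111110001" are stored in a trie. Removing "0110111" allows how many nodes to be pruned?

1

Walk "0110111" from the leaf back toward the root, removing each node that no remaining word uses.
The suffix "1" (1 node) is used only by "0110111"; the node for "011011" still has the child "0", so pruning stops there.
Nodes removed: 1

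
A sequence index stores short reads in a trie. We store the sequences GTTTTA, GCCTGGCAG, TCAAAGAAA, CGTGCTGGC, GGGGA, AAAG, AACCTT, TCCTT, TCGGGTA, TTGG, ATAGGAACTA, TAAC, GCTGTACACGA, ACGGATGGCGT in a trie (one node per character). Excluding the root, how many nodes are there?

86

Trace insertions, counting only characters that open a new branch:
  "GTTTTA" → 6 new (G, T, T, T, T, A)
  "GCCTGGCAG" → prefix "G" already present; 8 new (C, C, T, G, G, C, A, G)
  "TCAAAGAAA" → 9 new (T, C, A, A, A, G, A, A, A)
  "CGTGCTGGC" → 9 new (C, G, T, G, C, T, G, G, C)
  "GGGGA" → prefix "G" already present; 4 new (G, G, G, A)
  "AAAG" → 4 new (A, A, A, G)
  "AACCTT" → prefix "AA" already present; 4 new (C, C, T, T)
  "TCCTT" → prefix "TC" already present; 3 new (C, T, T)
  "TCGGGTA" → prefix "TC" already present; 5 new (G, G, G, T, A)
  "TTGG" → prefix "T" already present; 3 new (T, G, G)
  "ATAGGAACTA" → prefix "A" already present; 9 new (T, A, G, G, A, A, C, T, A)
  "TAAC" → prefix "T" already present; 3 new (A, A, C)
  "GCTGTACACGA" → prefix "GC" already present; 9 new (T, G, T, A, C, A, C, G, A)
  "ACGGATGGCGT" → prefix "A" already present; 10 new (C, G, G, A, T, G, G, C, G, T)
Total nodes = 6 + 8 + 9 + 9 + 4 + 4 + 4 + 3 + 5 + 3 + 9 + 3 + 9 + 10 = 86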